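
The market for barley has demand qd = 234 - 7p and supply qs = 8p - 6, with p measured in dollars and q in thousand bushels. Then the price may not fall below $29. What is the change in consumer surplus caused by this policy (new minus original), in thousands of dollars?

Equilibrium: 234 - 7p = 8p - 6, so 240 = 15p and p* = 16, q* = 122.
The floor of 29 is above the equilibrium price 16, so it binds.
At p = 29: qd = 234 - 7·29 = 31 and qs = 8·29 - 6 = 226.
Consumer surplus without the control is ½ · (234/7 - 16) · 122 = 7442/7.
With the floor, consumers buy 31 units at 29, so CS = ½ · (234/7 - 29) · 31 = 961/14.
Change in consumer surplus = 961/14 - 7442/7 = -994.5.

-994.5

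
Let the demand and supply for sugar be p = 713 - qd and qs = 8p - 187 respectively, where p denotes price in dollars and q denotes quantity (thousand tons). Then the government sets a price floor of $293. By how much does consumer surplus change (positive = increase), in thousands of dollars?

Rearranging demand gives qd = 713 - p. In a free market, 713 - p = 8p - 187 gives the equilibrium p* = 100, q* = 613.
Because the floor (293) lies above the market-clearing price, it is binding.
At p = 293: qd = 713 - 293 = 420 and qs = 8·293 - 187 = 2157.
Consumer surplus without the control is ½ · (713 - 100) · 613 = 187884.5.
With the floor, consumers buy 420 units at 293, so CS = ½ · (713 - 293) · 420 = 88200.
Change in consumer surplus = 88200 - 187884.5 = -99684.5.

-99684.5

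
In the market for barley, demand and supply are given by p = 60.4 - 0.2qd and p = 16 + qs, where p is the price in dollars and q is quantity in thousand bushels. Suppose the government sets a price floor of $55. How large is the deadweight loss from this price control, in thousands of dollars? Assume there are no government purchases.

60

Rearranging demand gives qd = 302 - 5p; rearranging supply gives qs = p - 16. Setting quantity demanded equal to quantity supplied, 302 - 5p = p - 16, gives p* = 53 and q* = 37.
Since 55 > 53, the floor is binding.
At p = 55: qd = 302 - 5·55 = 27 and qs = 55 - 16 = 39.
Quantity traded falls to 27. At q = 27 the demand price is (302 - 27)/5 = 55 and the supply price is 16 + 27 = 43.
Deadweight loss = ½ · (55 - 43) · (37 - 27) = ½ · 12 · 10 = 60.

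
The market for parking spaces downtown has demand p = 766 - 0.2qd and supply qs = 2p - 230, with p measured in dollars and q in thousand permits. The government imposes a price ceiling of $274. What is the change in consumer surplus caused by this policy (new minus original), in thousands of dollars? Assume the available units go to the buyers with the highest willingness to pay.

59853.6

Rearranging demand gives qd = 3830 - 5p. In a free market, 3830 - 5p = 2p - 230 gives the equilibrium p* = 580, q* = 930.
Since 274 < 580, the ceiling is binding.
At p = 274: qd = 3830 - 5·274 = 2460 and qs = 2·274 - 230 = 318.
Consumer surplus without the control is ½ · (766 - 580) · 930 = 86490.
With the ceiling, 318 units are sold at 274 (assume they go to the highest-value buyers). The demand price at q = 318 is 702.4, so CS = ½ · [(766 - 274) + (702.4 - 274)] · 318 = 146343.6.
Change in consumer surplus = 146343.6 - 86490 = 59853.6.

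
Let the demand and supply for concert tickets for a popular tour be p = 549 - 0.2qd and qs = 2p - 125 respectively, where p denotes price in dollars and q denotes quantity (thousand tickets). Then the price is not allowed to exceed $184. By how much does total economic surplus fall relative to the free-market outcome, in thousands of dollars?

71506.4

Rearranging demand gives qd = 2745 - 5p. Setting quantity demanded equal to quantity supplied, 2745 - 5p = 2p - 125, gives p* = 410 and q* = 695.
Since 184 < 410, the ceiling is binding.
At p = 184: qd = 2745 - 5·184 = 1825 and qs = 2·184 - 125 = 243.
Quantity traded falls to 243. At q = 243 the demand price is (2745 - 243)/5 = 500.4 and the supply price is (125 + 243)/2 = 184.
Deadweight loss = ½ · (500.4 - 184) · (695 - 243) = ½ · 316.4 · 452 = 71506.4.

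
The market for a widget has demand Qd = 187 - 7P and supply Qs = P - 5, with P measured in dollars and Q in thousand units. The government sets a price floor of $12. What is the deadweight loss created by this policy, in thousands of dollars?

0

Setting quantity demanded equal to quantity supplied, 187 - 7P = P - 5, gives P* = 24 and Q* = 19.
Since 12 is below P* = 24, the floor does not bind and the free-market outcome prevails.
Since the control does not bind, no trades are prevented and deadweight loss is zero.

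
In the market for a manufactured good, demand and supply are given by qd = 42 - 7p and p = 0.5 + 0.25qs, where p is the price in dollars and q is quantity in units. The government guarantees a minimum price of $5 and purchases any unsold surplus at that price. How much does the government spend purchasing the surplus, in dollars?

Rearranging supply gives qs = 4p - 2. In a free market, 42 - 7p = 4p - 2 gives the equilibrium p* = 4, q* = 14.
The floor of 5 is above the equilibrium price 4, so it binds.
At p = 5: qd = 42 - 7·5 = 7 and qs = 4·5 - 2 = 18.
Surplus = qs - qd = 11.
Government expenditure = surplus × support price = 11 × 5 = 55.

55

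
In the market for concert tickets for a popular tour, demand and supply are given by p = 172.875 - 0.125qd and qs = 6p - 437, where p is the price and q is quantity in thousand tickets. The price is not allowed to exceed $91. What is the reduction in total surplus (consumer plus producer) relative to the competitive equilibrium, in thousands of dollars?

7985.25

Rearranging demand gives qd = 1383 - 8p. Without the control the market clears where 1383 - 8p = 6p - 437, i.e. p* = 130 and q* = 343.
The ceiling of 91 is below the equilibrium price 130, so it binds.
At p = 91: qd = 1383 - 8·91 = 655 and qs = 6·91 - 437 = 109.
Quantity traded falls to 109. At q = 109 the demand price is (1383 - 109)/8 = 159.25 and the supply price is (437 + 109)/6 = 91.
Deadweight loss = ½ · (159.25 - 91) · (343 - 109) = ½ · 68.25 · 234 = 7985.25.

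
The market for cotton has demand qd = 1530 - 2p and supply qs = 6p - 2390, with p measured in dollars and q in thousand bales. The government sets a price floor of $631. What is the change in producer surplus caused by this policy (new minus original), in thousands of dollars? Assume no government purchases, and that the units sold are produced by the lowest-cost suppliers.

31161

Setting quantity demanded equal to quantity supplied, 1530 - 2p = 6p - 2390, gives p* = 490 and q* = 550.
Since 631 > 490, the floor is binding.
At p = 631: qd = 1530 - 2·631 = 268 and qs = 6·631 - 2390 = 1396.
Producer surplus without the control is ½ · (490 - 1195/3) · 550 = 75625/3.
With the floor, 268 units are sold at 631. The supply price at q = 268 is 443, so PS = ½ · [(631 - 1195/3) + (631 - 443)] · 268 = 169108/3.
Change in producer surplus = 169108/3 - 75625/3 = 31161.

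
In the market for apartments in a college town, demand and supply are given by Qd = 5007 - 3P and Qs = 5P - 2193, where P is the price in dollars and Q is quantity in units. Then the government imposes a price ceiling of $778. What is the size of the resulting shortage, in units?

Setting quantity demanded equal to quantity supplied, 5007 - 3P = 5P - 2193, gives P* = 900 and Q* = 2307.
Because the ceiling (778) lies below the market-clearing price, it is binding.
At P = 778: Qd = 5007 - 3·778 = 2673 and Qs = 5·778 - 2193 = 1697.
Shortage = Qd - Qs = 2673 - 1697 = 976.

976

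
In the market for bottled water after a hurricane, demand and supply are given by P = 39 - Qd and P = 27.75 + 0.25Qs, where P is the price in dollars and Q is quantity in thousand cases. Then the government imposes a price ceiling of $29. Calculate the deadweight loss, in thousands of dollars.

Rearranging demand gives Qd = 39 - P; rearranging supply gives Qs = 4P - 111. Without the control the market clears where 39 - P = 4P - 111, i.e. P* = 30 and Q* = 9.
The ceiling of 29 is below the equilibrium price 30, so it binds.
At P = 29: Qd = 39 - 29 = 10 and Qs = 4·29 - 111 = 5.
Quantity traded falls to 5. At Q = 5 the demand price is 39 - 5 = 34 and the supply price is (111 + 5)/4 = 29.
Deadweight loss = ½ · (34 - 29) · (9 - 5) = ½ · 5 · 4 = 10.

10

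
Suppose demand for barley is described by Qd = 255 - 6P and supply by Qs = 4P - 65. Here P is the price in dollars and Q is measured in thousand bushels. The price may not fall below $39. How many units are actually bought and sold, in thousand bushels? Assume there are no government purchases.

Equilibrium: 255 - 6P = 4P - 65, so 320 = 10P and P* = 32, Q* = 63.
The floor of 39 is above the equilibrium price 32, so it binds.
At P = 39: Qd = 255 - 6·39 = 21 and Qs = 4·39 - 65 = 91.
The quantity actually transacted is the short side, demand: 21.

21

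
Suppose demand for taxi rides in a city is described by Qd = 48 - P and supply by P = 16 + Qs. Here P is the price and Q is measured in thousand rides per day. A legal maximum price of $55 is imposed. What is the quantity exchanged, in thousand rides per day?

Rearranging supply gives Qs = P - 16. In a free market, 48 - P = P - 16 gives the equilibrium P* = 32, Q* = 16.
The ceiling of 55 is above the equilibrium price 32, so it is not binding; the market clears at P* = 32, Q* = 16.

16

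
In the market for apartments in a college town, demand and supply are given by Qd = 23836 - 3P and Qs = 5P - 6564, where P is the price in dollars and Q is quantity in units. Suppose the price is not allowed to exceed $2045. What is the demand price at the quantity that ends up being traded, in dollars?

In a free market, 23836 - 3P = 5P - 6564 gives the equilibrium P* = 3800, Q* = 12436.
Since 2045 < 3800, the ceiling is binding.
At P = 2045: Qd = 23836 - 3·2045 = 17701 and Qs = 5·2045 - 6564 = 3661.
Only 3661 units reach the market. On the demand curve, the marginal buyer's willingness to pay at Q = 3661 is (23836 - 3661)/3 = 6725.

6725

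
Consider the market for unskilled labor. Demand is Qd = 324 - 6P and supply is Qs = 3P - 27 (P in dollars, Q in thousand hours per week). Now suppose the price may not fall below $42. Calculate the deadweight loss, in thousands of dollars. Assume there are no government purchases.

81

Equilibrium: 324 - 6P = 3P - 27, so 351 = 9P and P* = 39, Q* = 90.
Because the floor (42) lies above the market-clearing price, it is binding.
At P = 42: Qd = 324 - 6·42 = 72 and Qs = 3·42 - 27 = 99.
Quantity traded falls to 72. At Q = 72 the demand price is (324 - 72)/6 = 42 and the supply price is (27 + 72)/3 = 33.
Deadweight loss = ½ · (42 - 33) · (90 - 72) = ½ · 9 · 18 = 81.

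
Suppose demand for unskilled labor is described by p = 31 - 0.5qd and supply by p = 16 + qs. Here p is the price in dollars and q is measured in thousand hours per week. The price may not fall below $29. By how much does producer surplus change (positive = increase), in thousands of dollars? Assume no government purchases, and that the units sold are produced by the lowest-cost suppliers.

Rearranging demand gives qd = 62 - 2p; rearranging supply gives qs = p - 16. Setting quantity demanded equal to quantity supplied, 62 - 2p = p - 16, gives p* = 26 and q* = 10.
Since 29 > 26, the floor is binding.
At p = 29: qd = 62 - 2·29 = 4 and qs = 29 - 16 = 13.
Producer surplus without the control is ½ · (26 - 16) · 10 = 50.
With the floor, 4 units are sold at 29. The supply price at q = 4 is 20, so PS = ½ · [(29 - 16) + (29 - 20)] · 4 = 44.
Change in producer surplus = 44 - 50 = -6.

-6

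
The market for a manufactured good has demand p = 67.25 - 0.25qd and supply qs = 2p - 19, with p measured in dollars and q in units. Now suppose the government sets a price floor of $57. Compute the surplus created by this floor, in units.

54

Rearranging demand gives qd = 269 - 4p. Equilibrium: 269 - 4p = 2p - 19, so 288 = 6p and p* = 48, q* = 77.
Because the floor (57) lies above the market-clearing price, it is binding.
At p = 57: qd = 269 - 4·57 = 41 and qs = 2·57 - 19 = 95.
Surplus = qs - qd = 95 - 41 = 54.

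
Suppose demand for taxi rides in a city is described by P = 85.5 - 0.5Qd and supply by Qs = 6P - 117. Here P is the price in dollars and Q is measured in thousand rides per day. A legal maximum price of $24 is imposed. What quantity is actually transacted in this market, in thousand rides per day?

Rearranging demand gives Qd = 171 - 2P. Setting quantity demanded equal to quantity supplied, 171 - 2P = 6P - 117, gives P* = 36 and Q* = 99.
Because the ceiling (24) lies below the market-clearing price, it is binding.
At P = 24: Qd = 171 - 2·24 = 123 and Qs = 6·24 - 117 = 27.
The quantity actually transacted is the short side, supply: 27.

27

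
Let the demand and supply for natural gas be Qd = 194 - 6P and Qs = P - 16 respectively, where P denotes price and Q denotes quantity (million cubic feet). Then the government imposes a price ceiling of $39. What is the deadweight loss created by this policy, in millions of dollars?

Setting quantity demanded equal to quantity supplied, 194 - 6P = P - 16, gives P* = 30 and Q* = 14.
Since 39 is above P* = 30, the ceiling does not bind and the free-market outcome prevails.
Since the control does not bind, no trades are prevented and deadweight loss is zero.

0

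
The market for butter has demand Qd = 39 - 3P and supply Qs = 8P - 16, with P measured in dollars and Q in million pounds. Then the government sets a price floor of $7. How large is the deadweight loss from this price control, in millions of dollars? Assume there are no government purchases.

In a free market, 39 - 3P = 8P - 16 gives the equilibrium P* = 5, Q* = 24.
The floor of 7 is above the equilibrium price 5, so it binds.
At P = 7: Qd = 39 - 3·7 = 18 and Qs = 8·7 - 16 = 40.
Quantity traded falls to 18. At Q = 18 the demand price is (39 - 18)/3 = 7 and the supply price is (16 + 18)/8 = 4.25.
Deadweight loss = ½ · (7 - 4.25) · (24 - 18) = ½ · 2.75 · 6 = 8.25.

8.25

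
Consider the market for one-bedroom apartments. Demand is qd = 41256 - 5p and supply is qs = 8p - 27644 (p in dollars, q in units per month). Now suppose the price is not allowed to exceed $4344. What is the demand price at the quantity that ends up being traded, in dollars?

6829.6

In a free market, 41256 - 5p = 8p - 27644 gives the equilibrium p* = 5300, q* = 14756.
Since 4344 < 5300, the ceiling is binding.
At p = 4344: qd = 41256 - 5·4344 = 19536 and qs = 8·4344 - 27644 = 7108.
Only 7108 units reach the market. On the demand curve, the marginal buyer's willingness to pay at q = 7108 is (41256 - 7108)/5 = 6829.6.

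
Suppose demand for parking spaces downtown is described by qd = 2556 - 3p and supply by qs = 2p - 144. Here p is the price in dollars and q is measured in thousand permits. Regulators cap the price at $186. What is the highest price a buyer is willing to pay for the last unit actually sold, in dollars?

776

In a free market, 2556 - 3p = 2p - 144 gives the equilibrium p* = 540, q* = 936.
Since 186 < 540, the ceiling is binding.
At p = 186: qd = 2556 - 3·186 = 1998 and qs = 2·186 - 144 = 228.
Only 228 units reach the market. On the demand curve, the marginal buyer's willingness to pay at q = 228 is (2556 - 228)/3 = 776.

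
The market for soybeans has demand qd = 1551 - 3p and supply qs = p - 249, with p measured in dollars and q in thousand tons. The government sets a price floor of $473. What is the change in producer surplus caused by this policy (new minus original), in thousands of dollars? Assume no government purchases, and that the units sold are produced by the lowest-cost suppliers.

655.5

In a free market, 1551 - 3p = p - 249 gives the equilibrium p* = 450, q* = 201.
The floor of 473 is above the equilibrium price 450, so it binds.
At p = 473: qd = 1551 - 3·473 = 132 and qs = 473 - 249 = 224.
Producer surplus without the control is ½ · (450 - 249) · 201 = 20200.5.
With the floor, 132 units are sold at 473. The supply price at q = 132 is 381, so PS = ½ · [(473 - 249) + (473 - 381)] · 132 = 20856.
Change in producer surplus = 20856 - 20200.5 = 655.5.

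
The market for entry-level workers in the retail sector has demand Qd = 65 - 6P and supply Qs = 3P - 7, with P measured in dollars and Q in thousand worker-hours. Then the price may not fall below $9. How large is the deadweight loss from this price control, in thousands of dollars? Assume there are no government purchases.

9

Without the control the market clears where 65 - 6P = 3P - 7, i.e. P* = 8 and Q* = 17.
Since 9 > 8, the floor is binding.
At P = 9: Qd = 65 - 6·9 = 11 and Qs = 3·9 - 7 = 20.
Quantity traded falls to 11. At Q = 11 the demand price is (65 - 11)/6 = 9 and the supply price is (7 + 11)/3 = 6.
Deadweight loss = ½ · (9 - 6) · (17 - 11) = ½ · 3 · 6 = 9.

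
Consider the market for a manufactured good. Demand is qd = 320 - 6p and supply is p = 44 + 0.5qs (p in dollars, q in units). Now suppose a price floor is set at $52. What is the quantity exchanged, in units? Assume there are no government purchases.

8

Rearranging supply gives qs = 2p - 88. In a free market, 320 - 6p = 2p - 88 gives the equilibrium p* = 51, q* = 14.
Since 52 > 51, the floor is binding.
At p = 52: qd = 320 - 6·52 = 8 and qs = 2·52 - 88 = 16.
The quantity actually transacted is the short side, demand: 8.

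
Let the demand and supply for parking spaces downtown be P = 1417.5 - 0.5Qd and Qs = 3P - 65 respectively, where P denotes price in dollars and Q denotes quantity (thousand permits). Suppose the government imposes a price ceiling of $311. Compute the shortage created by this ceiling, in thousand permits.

Rearranging demand gives Qd = 2835 - 2P. Equilibrium: 2835 - 2P = 3P - 65, so 2900 = 5P and P* = 580, Q* = 1675.
Because the ceiling (311) lies below the market-clearing price, it is binding.
At P = 311: Qd = 2835 - 2·311 = 2213 and Qs = 3·311 - 65 = 868.
Shortage = Qd - Qs = 2213 - 868 = 1345.

1345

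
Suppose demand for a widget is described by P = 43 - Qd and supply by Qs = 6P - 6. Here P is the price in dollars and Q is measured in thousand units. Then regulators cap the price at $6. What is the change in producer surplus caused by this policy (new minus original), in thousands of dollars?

Rearranging demand gives Qd = 43 - P. Setting quantity demanded equal to quantity supplied, 43 - P = 6P - 6, gives P* = 7 and Q* = 36.
The ceiling of 6 is below the equilibrium price 7, so it binds.
At P = 6: Qd = 43 - 6 = 37 and Qs = 6·6 - 6 = 30.
Producer surplus without the control is ½ · (7 - 1) · 36 = 108.
With the ceiling, producers sell 30 units at 6, so PS = ½ · (6 - 1) · 30 = 75.
Change in producer surplus = 75 - 108 = -33.

-33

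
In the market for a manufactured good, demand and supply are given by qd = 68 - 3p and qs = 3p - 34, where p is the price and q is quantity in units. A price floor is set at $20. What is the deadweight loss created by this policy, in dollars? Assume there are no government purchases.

Setting quantity demanded equal to quantity supplied, 68 - 3p = 3p - 34, gives p* = 17 and q* = 17.
Since 20 > 17, the floor is binding.
At p = 20: qd = 68 - 3·20 = 8 and qs = 3·20 - 34 = 26.
Quantity traded falls to 8. At q = 8 the demand price is (68 - 8)/3 = 20 and the supply price is (34 + 8)/3 = 14.
Deadweight loss = ½ · (20 - 14) · (17 - 8) = ½ · 6 · 9 = 27.

27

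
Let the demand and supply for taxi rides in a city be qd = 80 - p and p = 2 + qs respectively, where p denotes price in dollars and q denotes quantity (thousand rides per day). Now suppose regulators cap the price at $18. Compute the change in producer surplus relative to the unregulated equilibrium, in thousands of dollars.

-632.5

Rearranging supply gives qs = p - 2. Without the control the market clears where 80 - p = p - 2, i.e. p* = 41 and q* = 39.
Since 18 < 41, the ceiling is binding.
At p = 18: qd = 80 - 18 = 62 and qs = 18 - 2 = 16.
Producer surplus without the control is ½ · (41 - 2) · 39 = 760.5.
With the ceiling, producers sell 16 units at 18, so PS = ½ · (18 - 2) · 16 = 128.
Change in producer surplus = 128 - 760.5 = -632.5.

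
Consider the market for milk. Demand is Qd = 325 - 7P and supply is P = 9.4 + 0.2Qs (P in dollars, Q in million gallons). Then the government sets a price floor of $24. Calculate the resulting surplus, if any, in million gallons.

0

Rearranging supply gives Qs = 5P - 47. Setting quantity demanded equal to quantity supplied, 325 - 7P = 5P - 47, gives P* = 31 and Q* = 108.
The floor of 24 is below the equilibrium price 31, so it is not binding; the market clears at P* = 31, Q* = 108.
Since the control does not bind, there is no surplus.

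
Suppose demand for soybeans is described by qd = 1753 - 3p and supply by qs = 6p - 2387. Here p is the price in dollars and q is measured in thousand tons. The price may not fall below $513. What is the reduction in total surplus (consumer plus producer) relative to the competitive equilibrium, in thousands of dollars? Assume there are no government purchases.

Setting quantity demanded equal to quantity supplied, 1753 - 3p = 6p - 2387, gives p* = 460 and q* = 373.
Since 513 > 460, the floor is binding.
At p = 513: qd = 1753 - 3·513 = 214 and qs = 6·513 - 2387 = 691.
Quantity traded falls to 214. At q = 214 the demand price is (1753 - 214)/3 = 513 and the supply price is (2387 + 214)/6 = 433.5.
Deadweight loss = ½ · (513 - 433.5) · (373 - 214) = ½ · 79.5 · 159 = 6320.25.

6320.25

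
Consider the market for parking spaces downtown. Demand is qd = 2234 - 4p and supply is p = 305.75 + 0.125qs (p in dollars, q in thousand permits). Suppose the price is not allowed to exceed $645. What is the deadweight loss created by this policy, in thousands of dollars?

Rearranging supply gives qs = 8p - 2446. Equilibrium: 2234 - 4p = 8p - 2446, so 4680 = 12p and p* = 390, q* = 674.
The ceiling of 645 is above the equilibrium price 390, so it is not binding; the market clears at p* = 390, q* = 674.
Since the control does not bind, no trades are prevented and deadweight loss is zero.

0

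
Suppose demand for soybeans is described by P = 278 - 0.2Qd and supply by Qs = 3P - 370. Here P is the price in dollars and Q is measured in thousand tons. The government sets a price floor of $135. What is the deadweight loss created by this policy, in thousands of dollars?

Rearranging demand gives Qd = 1390 - 5P. Setting quantity demanded equal to quantity supplied, 1390 - 5P = 3P - 370, gives P* = 220 and Q* = 290.
The floor of 135 is below the equilibrium price 220, so it is not binding; the market clears at P* = 220, Q* = 290.
Since the control does not bind, no trades are prevented and deadweight loss is zero.

0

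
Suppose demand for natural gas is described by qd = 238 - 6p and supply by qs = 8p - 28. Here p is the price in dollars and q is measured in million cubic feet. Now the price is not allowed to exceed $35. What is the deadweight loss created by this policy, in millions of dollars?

Setting quantity demanded equal to quantity supplied, 238 - 6p = 8p - 28, gives p* = 19 and q* = 124.
Since 35 is above p* = 19, the ceiling does not bind and the free-market outcome prevails.
Since the control does not bind, no trades are prevented and deadweight loss is zero.

0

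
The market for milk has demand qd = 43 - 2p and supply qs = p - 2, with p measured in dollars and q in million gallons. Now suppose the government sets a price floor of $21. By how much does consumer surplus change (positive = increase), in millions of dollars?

Equilibrium: 43 - 2p = p - 2, so 45 = 3p and p* = 15, q* = 13.
Since 21 > 15, the floor is binding.
At p = 21: qd = 43 - 2·21 = 1 and qs = 21 - 2 = 19.
Consumer surplus without the control is ½ · (21.5 - 15) · 13 = 42.25.
With the floor, consumers buy 1 units at 21, so CS = ½ · (21.5 - 21) · 1 = 0.25.
Change in consumer surplus = 0.25 - 42.25 = -42.

-42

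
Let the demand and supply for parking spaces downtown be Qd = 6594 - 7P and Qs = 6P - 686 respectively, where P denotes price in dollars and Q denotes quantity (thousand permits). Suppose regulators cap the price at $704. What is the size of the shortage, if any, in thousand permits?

0

Equilibrium: 6594 - 7P = 6P - 686, so 7280 = 13P and P* = 560, Q* = 2674.
Since 704 is above P* = 560, the ceiling does not bind and the free-market outcome prevails.
Since the control does not bind, there is no shortage.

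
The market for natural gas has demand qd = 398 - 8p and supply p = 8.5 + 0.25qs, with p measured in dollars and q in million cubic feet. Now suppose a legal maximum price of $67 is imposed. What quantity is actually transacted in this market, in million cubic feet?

110

Rearranging supply gives qs = 4p - 34. Without the control the market clears where 398 - 8p = 4p - 34, i.e. p* = 36 and q* = 110.
The ceiling of 67 is above the equilibrium price 36, so it is not binding; the market clears at p* = 36, q* = 110.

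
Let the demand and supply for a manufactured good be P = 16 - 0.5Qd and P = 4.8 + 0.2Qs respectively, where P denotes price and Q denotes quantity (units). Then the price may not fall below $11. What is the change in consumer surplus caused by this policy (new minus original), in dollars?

Rearranging demand gives Qd = 32 - 2P; rearranging supply gives Qs = 5P - 24. Setting quantity demanded equal to quantity supplied, 32 - 2P = 5P - 24, gives P* = 8 and Q* = 16.
Since 11 > 8, the floor is binding.
At P = 11: Qd = 32 - 2·11 = 10 and Qs = 5·11 - 24 = 31.
Consumer surplus without the control is ½ · (16 - 8) · 16 = 64.
With the floor, consumers buy 10 units at 11, so CS = ½ · (16 - 11) · 10 = 25.
Change in consumer surplus = 25 - 64 = -39.

-39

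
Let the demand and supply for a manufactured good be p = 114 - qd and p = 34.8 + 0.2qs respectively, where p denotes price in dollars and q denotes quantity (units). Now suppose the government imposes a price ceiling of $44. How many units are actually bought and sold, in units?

Rearranging demand gives qd = 114 - p; rearranging supply gives qs = 5p - 174. In a free market, 114 - p = 5p - 174 gives the equilibrium p* = 48, q* = 66.
Since 44 < 48, the ceiling is binding.
At p = 44: qd = 114 - 44 = 70 and qs = 5·44 - 174 = 46.
The quantity actually transacted is the short side, supply: 46.

46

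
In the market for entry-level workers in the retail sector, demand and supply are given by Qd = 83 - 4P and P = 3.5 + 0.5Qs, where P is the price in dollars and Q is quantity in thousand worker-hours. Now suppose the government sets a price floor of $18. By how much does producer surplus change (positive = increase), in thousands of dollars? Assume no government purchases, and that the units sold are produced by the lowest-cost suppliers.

Rearranging supply gives Qs = 2P - 7. Equilibrium: 83 - 4P = 2P - 7, so 90 = 6P and P* = 15, Q* = 23.
Since 18 > 15, the floor is binding.
At P = 18: Qd = 83 - 4·18 = 11 and Qs = 2·18 - 7 = 29.
Producer surplus without the control is ½ · (15 - 3.5) · 23 = 132.25.
With the floor, 11 units are sold at 18. The supply price at Q = 11 is 9, so PS = ½ · [(18 - 3.5) + (18 - 9)] · 11 = 129.25.
Change in producer surplus = 129.25 - 132.25 = -3.

-3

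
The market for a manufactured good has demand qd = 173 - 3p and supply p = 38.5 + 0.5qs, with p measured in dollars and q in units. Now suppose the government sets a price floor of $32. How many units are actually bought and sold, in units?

23

Rearranging supply gives qs = 2p - 77. Equilibrium: 173 - 3p = 2p - 77, so 250 = 5p and p* = 50, q* = 23.
The floor of 32 is below the equilibrium price 50, so it is not binding; the market clears at p* = 50, q* = 23.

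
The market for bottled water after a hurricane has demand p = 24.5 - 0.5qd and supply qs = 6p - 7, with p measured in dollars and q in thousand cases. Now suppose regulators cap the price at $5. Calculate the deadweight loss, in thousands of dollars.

Rearranging demand gives qd = 49 - 2p. In a free market, 49 - 2p = 6p - 7 gives the equilibrium p* = 7, q* = 35.
Because the ceiling (5) lies below the market-clearing price, it is binding.
At p = 5: qd = 49 - 2·5 = 39 and qs = 6·5 - 7 = 23.
Quantity traded falls to 23. At q = 23 the demand price is (49 - 23)/2 = 13 and the supply price is (7 + 23)/6 = 5.
Deadweight loss = ½ · (13 - 5) · (35 - 23) = ½ · 8 · 12 = 48.

48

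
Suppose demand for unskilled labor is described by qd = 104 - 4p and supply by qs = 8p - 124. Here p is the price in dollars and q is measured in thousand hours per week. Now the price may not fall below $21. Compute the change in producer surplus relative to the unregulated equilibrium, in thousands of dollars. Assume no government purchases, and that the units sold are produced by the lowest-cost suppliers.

36

Without the control the market clears where 104 - 4p = 8p - 124, i.e. p* = 19 and q* = 28.
Because the floor (21) lies above the market-clearing price, it is binding.
At p = 21: qd = 104 - 4·21 = 20 and qs = 8·21 - 124 = 44.
Producer surplus without the control is ½ · (19 - 15.5) · 28 = 49.
With the floor, 20 units are sold at 21. The supply price at q = 20 is 18, so PS = ½ · [(21 - 15.5) + (21 - 18)] · 20 = 85.
Change in producer surplus = 85 - 49 = 36.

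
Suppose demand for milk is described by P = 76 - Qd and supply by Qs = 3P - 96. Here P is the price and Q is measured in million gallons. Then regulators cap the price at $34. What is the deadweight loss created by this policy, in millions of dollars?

Rearranging demand gives Qd = 76 - P. In a free market, 76 - P = 3P - 96 gives the equilibrium P* = 43, Q* = 33.
Because the ceiling (34) lies below the market-clearing price, it is binding.
At P = 34: Qd = 76 - 34 = 42 and Qs = 3·34 - 96 = 6.
Quantity traded falls to 6. At Q = 6 the demand price is 76 - 6 = 70 and the supply price is (96 + 6)/3 = 34.
Deadweight loss = ½ · (70 - 34) · (33 - 6) = ½ · 36 · 27 = 486.

486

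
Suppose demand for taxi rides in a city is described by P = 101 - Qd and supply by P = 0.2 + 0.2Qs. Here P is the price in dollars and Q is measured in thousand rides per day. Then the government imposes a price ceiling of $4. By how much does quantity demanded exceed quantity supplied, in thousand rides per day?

Rearranging demand gives Qd = 101 - P; rearranging supply gives Qs = 5P - 1. Without the control the market clears where 101 - P = 5P - 1, i.e. P* = 17 and Q* = 84.
The ceiling of 4 is below the equilibrium price 17, so it binds.
At P = 4: Qd = 101 - 4 = 97 and Qs = 5·4 - 1 = 19.
Shortage = Qd - Qs = 97 - 19 = 78.

78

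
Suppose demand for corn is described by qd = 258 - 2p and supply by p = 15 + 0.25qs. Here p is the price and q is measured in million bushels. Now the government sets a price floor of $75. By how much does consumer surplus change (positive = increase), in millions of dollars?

-2860

Rearranging supply gives qs = 4p - 60. In a free market, 258 - 2p = 4p - 60 gives the equilibrium p* = 53, q* = 152.
The floor of 75 is above the equilibrium price 53, so it binds.
At p = 75: qd = 258 - 2·75 = 108 and qs = 4·75 - 60 = 240.
Consumer surplus without the control is ½ · (129 - 53) · 152 = 5776.
With the floor, consumers buy 108 units at 75, so CS = ½ · (129 - 75) · 108 = 2916.
Change in consumer surplus = 2916 - 5776 = -2860.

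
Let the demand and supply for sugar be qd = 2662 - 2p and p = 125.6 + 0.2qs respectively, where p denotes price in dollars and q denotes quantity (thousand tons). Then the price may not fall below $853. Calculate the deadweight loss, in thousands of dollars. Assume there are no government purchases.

Rearranging supply gives qs = 5p - 628. Setting quantity demanded equal to quantity supplied, 2662 - 2p = 5p - 628, gives p* = 470 and q* = 1722.
The floor of 853 is above the equilibrium price 470, so it binds.
At p = 853: qd = 2662 - 2·853 = 956 and qs = 5·853 - 628 = 3637.
Quantity traded falls to 956. At q = 956 the demand price is (2662 - 956)/2 = 853 and the supply price is (628 + 956)/5 = 316.8.
Deadweight loss = ½ · (853 - 316.8) · (1722 - 956) = ½ · 536.2 · 766 = 205364.6.

205364.6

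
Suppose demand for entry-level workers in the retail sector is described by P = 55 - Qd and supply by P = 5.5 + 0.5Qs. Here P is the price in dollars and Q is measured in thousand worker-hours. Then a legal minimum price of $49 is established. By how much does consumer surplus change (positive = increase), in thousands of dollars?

Rearranging demand gives Qd = 55 - P; rearranging supply gives Qs = 2P - 11. In a free market, 55 - P = 2P - 11 gives the equilibrium P* = 22, Q* = 33.
Because the floor (49) lies above the market-clearing price, it is binding.
At P = 49: Qd = 55 - 49 = 6 and Qs = 2·49 - 11 = 87.
Consumer surplus without the control is ½ · (55 - 22) · 33 = 544.5.
With the floor, consumers buy 6 units at 49, so CS = ½ · (55 - 49) · 6 = 18.
Change in consumer surplus = 18 - 544.5 = -526.5.

-526.5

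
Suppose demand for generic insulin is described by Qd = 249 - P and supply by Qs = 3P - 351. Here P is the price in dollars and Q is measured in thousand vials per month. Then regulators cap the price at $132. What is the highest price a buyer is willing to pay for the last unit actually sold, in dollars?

Equilibrium: 249 - P = 3P - 351, so 600 = 4P and P* = 150, Q* = 99.
The ceiling of 132 is below the equilibrium price 150, so it binds.
At P = 132: Qd = 249 - 132 = 117 and Qs = 3·132 - 351 = 45.
Only 45 units reach the market. On the demand curve, the marginal buyer's willingness to pay at Q = 45 is (249 - 45) = 204.

204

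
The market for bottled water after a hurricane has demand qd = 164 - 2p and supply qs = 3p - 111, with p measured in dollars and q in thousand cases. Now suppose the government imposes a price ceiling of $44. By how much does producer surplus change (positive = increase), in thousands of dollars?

-412.5

In a free market, 164 - 2p = 3p - 111 gives the equilibrium p* = 55, q* = 54.
Since 44 < 55, the ceiling is binding.
At p = 44: qd = 164 - 2·44 = 76 and qs = 3·44 - 111 = 21.
Producer surplus without the control is ½ · (55 - 37) · 54 = 486.
With the ceiling, producers sell 21 units at 44, so PS = ½ · (44 - 37) · 21 = 73.5.
Change in producer surplus = 73.5 - 486 = -412.5.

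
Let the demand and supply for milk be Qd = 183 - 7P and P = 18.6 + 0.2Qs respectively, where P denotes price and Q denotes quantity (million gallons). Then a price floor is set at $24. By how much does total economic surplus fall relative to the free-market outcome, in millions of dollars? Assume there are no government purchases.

8.4

Rearranging supply gives Qs = 5P - 93. Equilibrium: 183 - 7P = 5P - 93, so 276 = 12P and P* = 23, Q* = 22.
The floor of 24 is above the equilibrium price 23, so it binds.
At P = 24: Qd = 183 - 7·24 = 15 and Qs = 5·24 - 93 = 27.
Quantity traded falls to 15. At Q = 15 the demand price is (183 - 15)/7 = 24 and the supply price is (93 + 15)/5 = 21.6.
Deadweight loss = ½ · (24 - 21.6) · (22 - 15) = ½ · 2.4 · 7 = 8.4.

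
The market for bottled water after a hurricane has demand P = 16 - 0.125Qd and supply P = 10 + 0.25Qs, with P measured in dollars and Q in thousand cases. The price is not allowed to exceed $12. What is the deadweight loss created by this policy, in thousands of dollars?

12

Rearranging demand gives Qd = 128 - 8P; rearranging supply gives Qs = 4P - 40. Setting quantity demanded equal to quantity supplied, 128 - 8P = 4P - 40, gives P* = 14 and Q* = 16.
The ceiling of 12 is below the equilibrium price 14, so it binds.
At P = 12: Qd = 128 - 8·12 = 32 and Qs = 4·12 - 40 = 8.
Quantity traded falls to 8. At Q = 8 the demand price is (128 - 8)/8 = 15 and the supply price is (40 + 8)/4 = 12.
Deadweight loss = ½ · (15 - 12) · (16 - 8) = ½ · 3 · 8 = 12.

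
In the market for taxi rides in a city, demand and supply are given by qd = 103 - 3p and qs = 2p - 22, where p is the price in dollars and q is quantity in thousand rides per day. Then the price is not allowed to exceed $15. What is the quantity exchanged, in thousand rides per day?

Setting quantity demanded equal to quantity supplied, 103 - 3p = 2p - 22, gives p* = 25 and q* = 28.
Since 15 < 25, the ceiling is binding.
At p = 15: qd = 103 - 3·15 = 58 and qs = 2·15 - 22 = 8.
The quantity actually transacted is the short side, supply: 8.

8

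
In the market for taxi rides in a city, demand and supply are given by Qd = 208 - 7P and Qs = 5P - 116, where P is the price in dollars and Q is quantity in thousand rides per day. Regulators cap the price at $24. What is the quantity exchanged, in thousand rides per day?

Equilibrium: 208 - 7P = 5P - 116, so 324 = 12P and P* = 27, Q* = 19.
Since 24 < 27, the ceiling is binding.
At P = 24: Qd = 208 - 7·24 = 40 and Qs = 5·24 - 116 = 4.
The quantity actually transacted is the short side, supply: 4.

4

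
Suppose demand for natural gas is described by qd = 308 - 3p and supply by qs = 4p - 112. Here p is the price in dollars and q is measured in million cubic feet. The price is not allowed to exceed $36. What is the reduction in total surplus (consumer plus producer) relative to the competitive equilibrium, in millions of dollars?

Setting quantity demanded equal to quantity supplied, 308 - 3p = 4p - 112, gives p* = 60 and q* = 128.
Since 36 < 60, the ceiling is binding.
At p = 36: qd = 308 - 3·36 = 200 and qs = 4·36 - 112 = 32.
Quantity traded falls to 32. At q = 32 the demand price is (308 - 32)/3 = 92 and the supply price is (112 + 32)/4 = 36.
Deadweight loss = ½ · (92 - 36) · (128 - 32) = ½ · 56 · 96 = 2688.

2688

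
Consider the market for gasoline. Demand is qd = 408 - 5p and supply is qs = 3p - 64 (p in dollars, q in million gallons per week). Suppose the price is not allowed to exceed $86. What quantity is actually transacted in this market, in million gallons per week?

113

Without the control the market clears where 408 - 5p = 3p - 64, i.e. p* = 59 and q* = 113.
Since 86 is above p* = 59, the ceiling does not bind and the free-market outcome prevails.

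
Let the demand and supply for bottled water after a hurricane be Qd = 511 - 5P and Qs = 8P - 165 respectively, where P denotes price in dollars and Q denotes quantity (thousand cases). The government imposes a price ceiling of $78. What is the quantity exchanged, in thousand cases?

In a free market, 511 - 5P = 8P - 165 gives the equilibrium P* = 52, Q* = 251.
Since 78 is above P* = 52, the ceiling does not bind and the free-market outcome prevails.

251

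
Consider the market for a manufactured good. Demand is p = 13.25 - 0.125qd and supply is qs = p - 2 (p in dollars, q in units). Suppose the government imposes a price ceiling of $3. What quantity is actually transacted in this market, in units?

Rearranging demand gives qd = 106 - 8p. In a free market, 106 - 8p = p - 2 gives the equilibrium p* = 12, q* = 10.
Since 3 < 12, the ceiling is binding.
At p = 3: qd = 106 - 8·3 = 82 and qs = 3 - 2 = 1.
The quantity actually transacted is the short side, supply: 1.

1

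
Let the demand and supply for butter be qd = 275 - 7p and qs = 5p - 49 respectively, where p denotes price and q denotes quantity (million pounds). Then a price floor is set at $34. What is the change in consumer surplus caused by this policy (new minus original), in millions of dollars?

In a free market, 275 - 7p = 5p - 49 gives the equilibrium p* = 27, q* = 86.
Because the floor (34) lies above the market-clearing price, it is binding.
At p = 34: qd = 275 - 7·34 = 37 and qs = 5·34 - 49 = 121.
Consumer surplus without the control is ½ · (275/7 - 27) · 86 = 3698/7.
With the floor, consumers buy 37 units at 34, so CS = ½ · (275/7 - 34) · 37 = 1369/14.
Change in consumer surplus = 1369/14 - 3698/7 = -430.5.

-430.5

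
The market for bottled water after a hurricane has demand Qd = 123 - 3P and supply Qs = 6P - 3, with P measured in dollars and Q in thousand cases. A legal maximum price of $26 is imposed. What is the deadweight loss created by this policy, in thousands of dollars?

In a free market, 123 - 3P = 6P - 3 gives the equilibrium P* = 14, Q* = 81.
The ceiling of 26 is above the equilibrium price 14, so it is not binding; the market clears at P* = 14, Q* = 81.
Since the control does not bind, no trades are prevented and deadweight loss is zero.

0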